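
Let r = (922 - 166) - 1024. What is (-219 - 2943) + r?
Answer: -3430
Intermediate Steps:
r = -268 (r = 756 - 1024 = -268)
(-219 - 2943) + r = (-219 - 2943) - 268 = -3162 - 268 = -3430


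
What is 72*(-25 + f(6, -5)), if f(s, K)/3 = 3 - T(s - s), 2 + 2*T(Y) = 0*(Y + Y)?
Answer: -936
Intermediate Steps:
T(Y) = -1 (T(Y) = -1 + (0*(Y + Y))/2 = -1 + (0*(2*Y))/2 = -1 + (1/2)*0 = -1 + 0 = -1)
f(s, K) = 12 (f(s, K) = 3*(3 - 1*(-1)) = 3*(3 + 1) = 3*4 = 12)
72*(-25 + f(6, -5)) = 72*(-25 + 12) = 72*(-13) = -936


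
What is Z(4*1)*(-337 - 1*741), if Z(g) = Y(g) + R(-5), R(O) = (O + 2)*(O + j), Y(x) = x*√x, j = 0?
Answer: -24794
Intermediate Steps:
Y(x) = x^(3/2)
R(O) = O*(2 + O) (R(O) = (O + 2)*(O + 0) = (2 + O)*O = O*(2 + O))
Z(g) = 15 + g^(3/2) (Z(g) = g^(3/2) - 5*(2 - 5) = g^(3/2) - 5*(-3) = g^(3/2) + 15 = 15 + g^(3/2))
Z(4*1)*(-337 - 1*741) = (15 + (4*1)^(3/2))*(-337 - 1*741) = (15 + 4^(3/2))*(-337 - 741) = (15 + 8)*(-1078) = 23*(-1078) = -24794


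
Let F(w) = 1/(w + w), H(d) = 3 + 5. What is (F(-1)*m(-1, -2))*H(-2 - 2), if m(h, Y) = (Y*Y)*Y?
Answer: 32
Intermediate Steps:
H(d) = 8
F(w) = 1/(2*w)
m(h, Y) = Y³ (m(h, Y) = Y²*Y = Y³)
(F(-1)*m(-1, -2))*H(-2 - 2) = (((½)/(-1))*(-2)³)*8 = (((½)*(-1))*(-8))*8 = -½*(-8)*8 = 4*8 = 32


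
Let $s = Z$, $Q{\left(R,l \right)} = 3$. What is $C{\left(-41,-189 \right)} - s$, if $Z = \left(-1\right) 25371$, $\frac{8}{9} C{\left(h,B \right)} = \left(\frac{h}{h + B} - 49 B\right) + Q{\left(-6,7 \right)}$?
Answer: $\frac{65859489}{1840} \approx 35793.0$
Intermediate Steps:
$C{\left(h,B \right)} = \frac{27}{8} - \frac{441 B}{8} + \frac{9 h}{8 \left(B + h\right)}$ ($C{\left(h,B \right)} = \frac{9 \left(\left(\frac{h}{h + B} - 49 B\right) + 3\right)}{8} = \frac{9 \left(\left(\frac{h}{B + h} - 49 B\right) + 3\right)}{8} = \frac{9 \left(\left(- 49 B + \frac{h}{B + h}\right) + 3\right)}{8} = \frac{9 \left(3 - 49 B + \frac{h}{B + h}\right)}{8} = \frac{27}{8} - \frac{441 B}{8} + \frac{9 h}{8 \left(B + h\right)}$)
$Z = -25371$
$s = -25371$
$C{\left(-41,-189 \right)} - s = \frac{9 \left(- 49 \left(-189\right)^{2} + 3 \left(-189\right) + 4 \left(-41\right) - \left(-9261\right) \left(-41\right)\right)}{8 \left(-189 - 41\right)} - -25371 = \frac{9 \left(\left(-49\right) 35721 - 567 - 164 - 379701\right)}{8 \left(-230\right)} + 25371 = \frac{9}{8} \left(- \frac{1}{230}\right) \left(-1750329 - 567 - 164 - 379701\right) + 25371 = \frac{9}{8} \left(- \frac{1}{230}\right) \left(-2130761\right) + 25371 = \frac{19176849}{1840} + 25371 = \frac{65859489}{1840}$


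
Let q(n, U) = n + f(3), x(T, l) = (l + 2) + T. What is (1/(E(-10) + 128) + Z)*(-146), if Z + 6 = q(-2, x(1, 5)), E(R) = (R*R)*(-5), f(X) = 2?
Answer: 163009/186 ≈ 876.39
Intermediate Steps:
E(R) = -5*R**2 (E(R) = R**2*(-5) = -5*R**2)
x(T, l) = 2 + T + l (x(T, l) = (2 + l) + T = 2 + T + l)
q(n, U) = 2 + n (q(n, U) = n + 2 = 2 + n)
Z = -6 (Z = -6 + (2 - 2) = -6 + 0 = -6)
(1/(E(-10) + 128) + Z)*(-146) = (1/(-5*(-10)**2 + 128) - 6)*(-146) = (1/(-5*100 + 128) - 6)*(-146) = (1/(-500 + 128) - 6)*(-146) = (1/(-372) - 6)*(-146) = (-1/372 - 6)*(-146) = -2233/372*(-146) = 163009/186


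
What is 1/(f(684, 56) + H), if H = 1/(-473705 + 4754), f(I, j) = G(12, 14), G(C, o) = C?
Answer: 468951/5627411 ≈ 0.083333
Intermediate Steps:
f(I, j) = 12
H = -1/468951 (H = 1/(-468951) = -1/468951 ≈ -2.1324e-6)
1/(f(684, 56) + H) = 1/(12 - 1/468951) = 1/(5627411/468951) = 468951/5627411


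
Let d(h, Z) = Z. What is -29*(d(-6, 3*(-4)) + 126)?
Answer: -3306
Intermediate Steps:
-29*(d(-6, 3*(-4)) + 126) = -29*(3*(-4) + 126) = -29*(-12 + 126) = -29*114 = -3306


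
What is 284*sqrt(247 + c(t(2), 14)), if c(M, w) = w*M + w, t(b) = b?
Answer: 4828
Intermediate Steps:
c(M, w) = w + M*w (c(M, w) = M*w + w = w + M*w)
284*sqrt(247 + c(t(2), 14)) = 284*sqrt(247 + 14*(1 + 2)) = 284*sqrt(247 + 14*3) = 284*sqrt(247 + 42) = 284*sqrt(289) = 284*17 = 4828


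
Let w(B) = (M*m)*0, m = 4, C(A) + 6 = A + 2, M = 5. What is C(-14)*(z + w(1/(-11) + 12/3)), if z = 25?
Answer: -450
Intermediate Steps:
C(A) = -4 + A (C(A) = -6 + (A + 2) = -6 + (2 + A) = -4 + A)
w(B) = 0 (w(B) = (5*4)*0 = 20*0 = 0)
C(-14)*(z + w(1/(-11) + 12/3)) = (-4 - 14)*(25 + 0) = -18*25 = -450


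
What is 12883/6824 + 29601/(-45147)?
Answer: 126543859/102694376 ≈ 1.2322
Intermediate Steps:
12883/6824 + 29601/(-45147) = 12883*(1/6824) + 29601*(-1/45147) = 12883/6824 - 9867/15049 = 126543859/102694376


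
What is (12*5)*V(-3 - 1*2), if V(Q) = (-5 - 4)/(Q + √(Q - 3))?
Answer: 900/11 + 360*I*√2/11 ≈ 81.818 + 46.283*I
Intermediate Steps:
V(Q) = -9/(Q + √(-3 + Q))
(12*5)*V(-3 - 1*2) = (12*5)*(-9/((-3 - 1*2) + √(-3 + (-3 - 1*2)))) = 60*(-9/((-3 - 2) + √(-3 + (-3 - 2)))) = 60*(-9/(-5 + √(-3 - 5))) = 60*(-9/(-5 + √(-8))) = 60*(-9/(-5 + 2*I*√2)) = -540/(-5 + 2*I*√2)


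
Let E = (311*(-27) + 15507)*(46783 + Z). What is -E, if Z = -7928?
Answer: -276259050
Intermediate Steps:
E = 276259050 (E = (311*(-27) + 15507)*(46783 - 7928) = (-8397 + 15507)*38855 = 7110*38855 = 276259050)
-E = -1*276259050 = -276259050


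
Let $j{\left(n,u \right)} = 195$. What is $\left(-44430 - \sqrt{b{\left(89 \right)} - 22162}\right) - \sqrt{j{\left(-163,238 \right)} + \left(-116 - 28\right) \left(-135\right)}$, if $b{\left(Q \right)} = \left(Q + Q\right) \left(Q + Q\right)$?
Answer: $-44430 - \sqrt{19635} - 69 \sqrt{2} \approx -44668.0$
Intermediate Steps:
$b{\left(Q \right)} = 4 Q^{2}$ ($b{\left(Q \right)} = 2 Q 2 Q = 4 Q^{2}$)
$\left(-44430 - \sqrt{b{\left(89 \right)} - 22162}\right) - \sqrt{j{\left(-163,238 \right)} + \left(-116 - 28\right) \left(-135\right)} = \left(-44430 - \sqrt{4 \cdot 89^{2} - 22162}\right) - \sqrt{195 + \left(-116 - 28\right) \left(-135\right)} = \left(-44430 - \sqrt{4 \cdot 7921 - 22162}\right) - \sqrt{195 - -19440} = \left(-44430 - \sqrt{31684 - 22162}\right) - \sqrt{195 + 19440} = \left(-44430 - \sqrt{9522}\right) - \sqrt{19635} = \left(-44430 - 69 \sqrt{2}\right) - \sqrt{19635} = -44430 - \sqrt{19635} - 69 \sqrt{2}$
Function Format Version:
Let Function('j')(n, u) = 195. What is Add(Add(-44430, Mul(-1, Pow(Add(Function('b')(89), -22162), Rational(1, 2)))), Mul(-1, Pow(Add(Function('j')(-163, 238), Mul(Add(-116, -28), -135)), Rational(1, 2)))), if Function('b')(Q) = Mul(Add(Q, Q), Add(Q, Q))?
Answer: Add(-44430, Mul(-1, Pow(19635, Rational(1, 2))), Mul(-69, Pow(2, Rational(1, 2)))) ≈ -44668.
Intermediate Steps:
Function('b')(Q) = Mul(4, Pow(Q, 2)) (Function('b')(Q) = Mul(Mul(2, Q), Mul(2, Q)) = Mul(4, Pow(Q, 2)))
Add(Add(-44430, Mul(-1, Pow(Add(Function('b')(89), -22162), Rational(1, 2)))), Mul(-1, Pow(Add(Function('j')(-163, 238), Mul(Add(-116, -28), -135)), Rational(1, 2)))) = Add(Add(-44430, Mul(-1, Pow(Add(Mul(4, Pow(89, 2)), -22162), Rational(1, 2)))), Mul(-1, Pow(Add(195, Mul(Add(-116, -28), -135)), Rational(1, 2)))) = Add(Add(-44430, Mul(-1, Pow(Add(Mul(4, 7921), -22162), Rational(1, 2)))), Mul(-1, Pow(Add(195, Mul(-144, -135)), Rational(1, 2)))) = Add(Add(-44430, Mul(-1, Pow(Add(31684, -22162), Rational(1, 2)))), Mul(-1, Pow(Add(195, 19440), Rational(1, 2)))) = Add(Add(-44430, Mul(-1, Pow(9522, Rational(1, 2)))), Mul(-1, Pow(19635, Rational(1, 2)))) = Add(Add(-44430, Mul(-1, Mul(69, Pow(2, Rational(1, 2))))), Mul(-1, Pow(19635, Rational(1, 2)))) = Add(Add(-44430, Mul(-69, Pow(2, Rational(1, 2)))), Mul(-1, Pow(19635, Rational(1, 2)))) = Add(-44430, Mul(-1, Pow(19635, Rational(1, 2))), Mul(-69, Pow(2, Rational(1, 2))))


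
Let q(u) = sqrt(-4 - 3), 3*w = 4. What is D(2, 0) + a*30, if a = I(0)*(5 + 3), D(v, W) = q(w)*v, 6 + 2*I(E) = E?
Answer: -720 + 2*I*sqrt(7) ≈ -720.0 + 5.2915*I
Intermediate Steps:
w = 4/3 (w = (1/3)*4 = 4/3 ≈ 1.3333)
I(E) = -3 + E/2
q(u) = I*sqrt(7) (q(u) = sqrt(-7) = I*sqrt(7))
D(v, W) = I*v*sqrt(7) (D(v, W) = (I*sqrt(7))*v = I*v*sqrt(7))
a = -24 (a = (-3 + (1/2)*0)*(5 + 3) = (-3 + 0)*8 = -3*8 = -24)
D(2, 0) + a*30 = I*2*sqrt(7) - 24*30 = 2*I*sqrt(7) - 720 = -720 + 2*I*sqrt(7)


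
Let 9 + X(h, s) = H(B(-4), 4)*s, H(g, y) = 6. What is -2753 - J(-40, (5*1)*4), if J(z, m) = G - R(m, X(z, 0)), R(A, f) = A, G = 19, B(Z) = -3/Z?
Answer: -2752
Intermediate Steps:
X(h, s) = -9 + 6*s
J(z, m) = 19 - m
-2753 - J(-40, (5*1)*4) = -2753 - (19 - 5*1*4) = -2753 - (19 - 5*4) = -2753 - (19 - 1*20) = -2753 - (19 - 20) = -2753 - 1*(-1) = -2753 + 1 = -2752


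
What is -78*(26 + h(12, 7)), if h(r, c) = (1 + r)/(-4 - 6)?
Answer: -9633/5 ≈ -1926.6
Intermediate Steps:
h(r, c) = -⅒ - r/10 (h(r, c) = (1 + r)/(-10) = (1 + r)*(-⅒) = -⅒ - r/10)
-78*(26 + h(12, 7)) = -78*(26 + (-⅒ - ⅒*12)) = -78*(26 + (-⅒ - 6/5)) = -78*(26 - 13/10) = -78*247/10 = -9633/5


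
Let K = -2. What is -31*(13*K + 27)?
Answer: -31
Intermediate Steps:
-31*(13*K + 27) = -31*(13*(-2) + 27) = -31*(-26 + 27) = -31*1 = -31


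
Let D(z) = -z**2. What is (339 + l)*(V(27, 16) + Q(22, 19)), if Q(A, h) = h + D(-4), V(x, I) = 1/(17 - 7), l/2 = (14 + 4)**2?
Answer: 30597/10 ≈ 3059.7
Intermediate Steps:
l = 648 (l = 2*(14 + 4)**2 = 2*18**2 = 2*324 = 648)
V(x, I) = 1/10
Q(A, h) = -16 + h (Q(A, h) = h - 1*(-4)**2 = h - 1*16 = h - 16 = -16 + h)
(339 + l)*(V(27, 16) + Q(22, 19)) = (339 + 648)*(1/10 + (-16 + 19)) = 987*(1/10 + 3) = 987*(31/10) = 30597/10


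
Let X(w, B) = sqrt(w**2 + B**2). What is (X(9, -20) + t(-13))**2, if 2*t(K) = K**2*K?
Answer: 4828733/4 - 2197*sqrt(481) ≈ 1.1590e+6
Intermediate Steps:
X(w, B) = sqrt(B**2 + w**2)
t(K) = K**3/2 (t(K) = (K**2*K)/2 = K**3/2)
(X(9, -20) + t(-13))**2 = (sqrt((-20)**2 + 9**2) + (1/2)*(-13)**3)**2 = (sqrt(400 + 81) + (1/2)*(-2197))**2 = (sqrt(481) - 2197/2)**2 = (-2197/2 + sqrt(481))**2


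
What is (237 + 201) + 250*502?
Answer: 125938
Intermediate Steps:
(237 + 201) + 250*502 = 438 + 125500 = 125938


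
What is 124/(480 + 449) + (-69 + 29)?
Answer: -37036/929 ≈ -39.867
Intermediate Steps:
124/(480 + 449) + (-69 + 29) = 124/929 - 40 = -37036/929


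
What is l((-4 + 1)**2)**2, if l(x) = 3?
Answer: 9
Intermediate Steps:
l((-4 + 1)**2)**2 = 3**2 = 9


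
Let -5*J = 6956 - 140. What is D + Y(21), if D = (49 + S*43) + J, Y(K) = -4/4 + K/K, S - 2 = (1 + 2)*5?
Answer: -2916/5 ≈ -583.20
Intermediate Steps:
S = 17 (S = 2 + (1 + 2)*5 = 2 + 3*5 = 2 + 15 = 17)
J = -6816/5 (J = -(6956 - 140)/5 = -⅕*6816 = -6816/5 ≈ -1363.2)
Y(K) = 0 (Y(K) = -4*¼ + 1 = -1 + 1 = 0)
D = -2916/5 (D = (49 + 17*43) - 6816/5 = (49 + 731) - 6816/5 = 780 - 6816/5 = -2916/5 ≈ -583.20)
D + Y(21) = -2916/5 + 0 = -2916/5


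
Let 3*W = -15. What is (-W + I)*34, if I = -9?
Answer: -136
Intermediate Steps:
W = -5 (W = (⅓)*(-15) = -5)
(-W + I)*34 = (-1*(-5) - 9)*34 = (5 - 9)*34 = -4*34 = -136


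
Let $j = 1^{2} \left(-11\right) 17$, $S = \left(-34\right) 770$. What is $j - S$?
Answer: $25993$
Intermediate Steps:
$S = -26180$
$j = -187$ ($j = 1 \left(-11\right) 17 = \left(-11\right) 17 = -187$)
$j - S = -187 - -26180 = -187 + 26180 = 25993$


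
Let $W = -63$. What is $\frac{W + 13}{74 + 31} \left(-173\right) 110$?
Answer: $\frac{190300}{21} \approx 9061.9$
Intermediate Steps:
$\frac{W + 13}{74 + 31} \left(-173\right) 110 = \frac{-63 + 13}{74 + 31} \left(-173\right) 110 = - \frac{50}{105} \left(-173\right) 110 = \left(-50\right) \frac{1}{105} \left(-173\right) 110 = \left(- \frac{10}{21}\right) \left(-173\right) 110 = \frac{1730}{21} \cdot 110 = \frac{190300}{21}$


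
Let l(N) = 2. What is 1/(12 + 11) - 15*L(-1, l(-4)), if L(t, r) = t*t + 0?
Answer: -344/23 ≈ -14.957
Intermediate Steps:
L(t, r) = t² (L(t, r) = t² + 0 = t²)
1/(12 + 11) - 15*L(-1, l(-4)) = 1/(12 + 11) - 15*(-1)² = 1/23 - 15*1 = 1/23 - 15 = -344/23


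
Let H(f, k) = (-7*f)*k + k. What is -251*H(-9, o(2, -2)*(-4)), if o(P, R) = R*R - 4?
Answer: 0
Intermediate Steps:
o(P, R) = -4 + R² (o(P, R) = R² - 4 = -4 + R²)
H(f, k) = k - 7*f*k (H(f, k) = -7*f*k + k = k - 7*f*k)
-251*H(-9, o(2, -2)*(-4)) = -251*(-4 + (-2)²)*(-4)*(1 - 7*(-9)) = -251*(-4 + 4)*(-4)*(1 + 63) = -251*0*(-4)*64 = -0*64 = -251*0 = 0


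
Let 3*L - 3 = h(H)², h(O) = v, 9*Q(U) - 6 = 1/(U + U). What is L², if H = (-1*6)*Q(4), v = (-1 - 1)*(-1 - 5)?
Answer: 2401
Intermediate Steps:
Q(U) = ⅔ + 1/(18*U) (Q(U) = ⅔ + 1/(9*(U + U)) = ⅔ + 1/(9*((2*U))) = ⅔ + (1/(2*U))/9 = ⅔ + 1/(18*U))
v = 12 (v = -2*(-6) = 12)
H = -49/12 (H = (-1*6)*((1/18)*(1 + 12*4)/4) = -(1 + 48)/(3*4) = -49/(3*4) = -6*49/72 = -49/12 ≈ -4.0833)
h(O) = 12
L = 49 (L = 1 + (⅓)*12² = 1 + (⅓)*144 = 1 + 48 = 49)
L² = 49² = 2401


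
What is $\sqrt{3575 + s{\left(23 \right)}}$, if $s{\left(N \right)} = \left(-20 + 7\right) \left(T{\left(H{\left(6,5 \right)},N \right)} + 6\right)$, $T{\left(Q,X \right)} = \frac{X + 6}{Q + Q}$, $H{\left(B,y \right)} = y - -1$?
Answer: $\frac{\sqrt{124761}}{6} \approx 58.869$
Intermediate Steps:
$H{\left(B,y \right)} = 1 + y$ ($H{\left(B,y \right)} = y + 1 = 1 + y$)
$T{\left(Q,X \right)} = \frac{6 + X}{2 Q}$
$s{\left(N \right)} = - \frac{169}{2} - \frac{13 N}{12}$ ($s{\left(N \right)} = \left(-20 + 7\right) \left(\frac{6 + N}{2 \left(1 + 5\right)} + 6\right) = - 13 \left(\frac{6 + N}{2 \cdot 6} + 6\right) = - 13 \left(\frac{1}{2} \cdot \frac{1}{6} \left(6 + N\right) + 6\right) = - 13 \left(\left(\frac{1}{2} + \frac{N}{12}\right) + 6\right) = - 13 \left(\frac{13}{2} + \frac{N}{12}\right) = - \frac{169}{2} - \frac{13 N}{12}$)
$\sqrt{3575 + s{\left(23 \right)}} = \sqrt{3575 - \frac{1313}{12}} = \sqrt{\frac{41587}{12}} = \frac{\sqrt{124761}}{6}$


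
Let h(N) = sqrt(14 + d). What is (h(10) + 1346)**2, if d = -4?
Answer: (1346 + sqrt(10))**2 ≈ 1.8202e+6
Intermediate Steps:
h(N) = sqrt(10) (h(N) = sqrt(14 - 4) = sqrt(10))
(h(10) + 1346)**2 = (sqrt(10) + 1346)**2 = (1346 + sqrt(10))**2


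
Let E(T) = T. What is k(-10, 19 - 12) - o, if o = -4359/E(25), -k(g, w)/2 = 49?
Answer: 1909/25 ≈ 76.360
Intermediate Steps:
k(g, w) = -98 (k(g, w) = -2*49 = -98)
o = -4359/25 ≈ -174.36
k(-10, 19 - 12) - o = -98 - 1*(-4359/25) = -98 + 4359/25 = 1909/25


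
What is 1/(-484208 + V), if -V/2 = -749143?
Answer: 1/1014078 ≈ 9.8612e-7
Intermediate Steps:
V = 1498286 (V = -2*(-749143) = 1498286)
1/(-484208 + V) = 1/(-484208 + 1498286) = 1/1014078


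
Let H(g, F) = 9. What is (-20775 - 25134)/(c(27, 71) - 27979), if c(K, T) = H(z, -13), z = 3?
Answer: 45909/27970 ≈ 1.6414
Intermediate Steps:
c(K, T) = 9
(-20775 - 25134)/(c(27, 71) - 27979) = (-20775 - 25134)/(9 - 27979) = -45909/(-27970) = -45909*(-1/27970) = 45909/27970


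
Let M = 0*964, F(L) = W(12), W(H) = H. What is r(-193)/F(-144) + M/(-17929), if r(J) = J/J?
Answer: 1/12 ≈ 0.083333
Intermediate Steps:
F(L) = 12
r(J) = 1
M = 0
r(-193)/F(-144) + M/(-17929) = 1/12 + 0/(-17929) = 1*(1/12) + 0*(-1/17929) = 1/12 + 0 = 1/12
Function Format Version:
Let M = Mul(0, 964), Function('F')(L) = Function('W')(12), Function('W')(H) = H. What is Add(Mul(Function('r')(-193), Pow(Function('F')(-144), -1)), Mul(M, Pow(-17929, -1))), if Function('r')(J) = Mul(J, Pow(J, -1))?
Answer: Rational(1, 12) ≈ 0.083333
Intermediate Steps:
Function('F')(L) = 12
Function('r')(J) = 1
M = 0
Add(Mul(Function('r')(-193), Pow(Function('F')(-144), -1)), Mul(M, Pow(-17929, -1))) = Add(Mul(1, Pow(12, -1)), Mul(0, Pow(-17929, -1))) = Add(Mul(1, Rational(1, 12)), Mul(0, Rational(-1, 17929))) = Add(Rational(1, 12), 0) = Rational(1, 12)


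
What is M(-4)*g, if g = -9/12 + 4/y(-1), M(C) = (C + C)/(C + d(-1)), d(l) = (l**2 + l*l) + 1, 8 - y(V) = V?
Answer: -22/9 ≈ -2.4444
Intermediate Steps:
y(V) = 8 - V
d(l) = 1 + 2*l**2 (d(l) = (l**2 + l**2) + 1 = 2*l**2 + 1 = 1 + 2*l**2)
M(C) = 2*C/(3 + C) (M(C) = (C + C)/(C + (1 + 2*(-1)**2)) = (2*C)/(C + (1 + 2*1)) = (2*C)/(C + (1 + 2)) = (2*C)/(C + 3) = (2*C)/(3 + C) = 2*C/(3 + C))
g = -11/36 (g = -9/12 + 4/(8 - 1*(-1)) = -9*1/12 + 4/(8 + 1) = -3/4 + 4/9 = -11/36 ≈ -0.30556)
M(-4)*g = (2*(-4)/(3 - 4))*(-11/36) = (2*(-4)/(-1))*(-11/36) = (2*(-4)*(-1))*(-11/36) = 8*(-11/36) = -22/9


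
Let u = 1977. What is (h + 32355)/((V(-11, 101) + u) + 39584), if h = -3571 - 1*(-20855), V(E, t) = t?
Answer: 49639/41662 ≈ 1.1915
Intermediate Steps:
h = 17284 (h = -3571 + 20855 = 17284)
(h + 32355)/((V(-11, 101) + u) + 39584) = (17284 + 32355)/((101 + 1977) + 39584) = 49639/(2078 + 39584) = 49639/41662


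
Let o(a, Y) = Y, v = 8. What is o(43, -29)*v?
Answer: -232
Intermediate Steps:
o(43, -29)*v = -29*8 = -232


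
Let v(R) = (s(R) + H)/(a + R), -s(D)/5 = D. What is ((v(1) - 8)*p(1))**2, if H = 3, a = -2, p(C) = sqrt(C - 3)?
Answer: -72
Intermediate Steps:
p(C) = sqrt(-3 + C)
s(D) = -5*D
v(R) = (3 - 5*R)/(-2 + R) (v(R) = (-5*R + 3)/(-2 + R) = (3 - 5*R)/(-2 + R))
((v(1) - 8)*p(1))**2 = (((3 - 5*1)/(-2 + 1) - 8)*sqrt(-3 + 1))**2 = (((3 - 5)/(-1) - 8)*sqrt(-2))**2 = ((-1*(-2) - 8)*(I*sqrt(2)))**2 = ((2 - 8)*(I*sqrt(2)))**2 = (-6*I*sqrt(2))**2 = -72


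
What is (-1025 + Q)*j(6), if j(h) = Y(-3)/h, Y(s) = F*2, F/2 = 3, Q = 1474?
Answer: 898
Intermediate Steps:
F = 6 (F = 2*3 = 6)
Y(s) = 12 (Y(s) = 6*2 = 12)
j(h) = 12/h
(-1025 + Q)*j(6) = (-1025 + 1474)*(12/6) = 449*(12*(⅙)) = 449*2 = 898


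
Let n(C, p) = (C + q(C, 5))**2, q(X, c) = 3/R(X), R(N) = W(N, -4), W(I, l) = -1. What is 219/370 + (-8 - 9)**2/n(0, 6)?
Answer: 108901/3330 ≈ 32.703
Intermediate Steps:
R(N) = -1
q(X, c) = -3 (q(X, c) = 3/(-1) = 3*(-1) = -3)
n(C, p) = (-3 + C)**2 (n(C, p) = (C - 3)**2 = (-3 + C)**2)
219/370 + (-8 - 9)**2/n(0, 6) = 219/370 + (-8 - 9)**2/((-3 + 0)**2) = 219*(1/370) + (-17)**2/((-3)**2) = 219/370 + 289/9 = 108901/3330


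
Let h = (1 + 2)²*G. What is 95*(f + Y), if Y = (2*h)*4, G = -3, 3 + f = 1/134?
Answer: -2787775/134 ≈ -20804.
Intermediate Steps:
f = -401/134 (f = -3 + 1/134 = -401/134 ≈ -2.9925)
h = -27 (h = (1 + 2)²*(-3) = 3²*(-3) = 9*(-3) = -27)
Y = -216 (Y = (2*(-27))*4 = -54*4 = -216)
95*(f + Y) = 95*(-401/134 - 216) = 95*(-29345/134) = -2787775/134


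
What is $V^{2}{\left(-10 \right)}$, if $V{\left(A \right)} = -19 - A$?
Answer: $81$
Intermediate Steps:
$V^{2}{\left(-10 \right)} = \left(-19 - -10\right)^{2} = \left(-19 + 10\right)^{2} = \left(-9\right)^{2} = 81$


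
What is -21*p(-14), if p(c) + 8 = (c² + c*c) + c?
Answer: -7770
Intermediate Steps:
p(c) = -8 + c + 2*c² (p(c) = -8 + ((c² + c*c) + c) = -8 + ((c² + c²) + c) = -8 + (2*c² + c) = -8 + (c + 2*c²) = -8 + c + 2*c²)
-21*p(-14) = -21*(-8 - 14 + 2*(-14)²) = -21*(-8 - 14 + 2*196) = -21*(-8 - 14 + 392) = -21*370 = -7770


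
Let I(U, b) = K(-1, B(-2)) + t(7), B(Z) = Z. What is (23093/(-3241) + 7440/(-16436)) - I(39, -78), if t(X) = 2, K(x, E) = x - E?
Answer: -20124172/1902467 ≈ -10.578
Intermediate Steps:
I(U, b) = 3 (I(U, b) = (-1 - 1*(-2)) + 2 = (-1 + 2) + 2 = 1 + 2 = 3)
(23093/(-3241) + 7440/(-16436)) - I(39, -78) = (23093/(-3241) + 7440/(-16436)) - 1*3 = (23093*(-1/3241) + 7440*(-1/16436)) - 3 = (-3299/463 - 1860/4109) - 3 = -14416771/1902467 - 3 = -20124172/1902467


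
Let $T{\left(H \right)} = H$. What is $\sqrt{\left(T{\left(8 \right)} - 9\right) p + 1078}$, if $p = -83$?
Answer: $3 \sqrt{129} \approx 34.073$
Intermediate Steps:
$\sqrt{\left(T{\left(8 \right)} - 9\right) p + 1078} = \sqrt{\left(8 - 9\right) \left(-83\right) + 1078} = \sqrt{\left(-1\right) \left(-83\right) + 1078} = \sqrt{83 + 1078} = \sqrt{1161} = 3 \sqrt{129}$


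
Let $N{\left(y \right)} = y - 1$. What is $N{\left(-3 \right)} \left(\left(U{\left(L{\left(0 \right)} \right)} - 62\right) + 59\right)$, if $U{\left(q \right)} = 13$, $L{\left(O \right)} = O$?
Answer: $-40$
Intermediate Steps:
$N{\left(y \right)} = -1 + y$
$N{\left(-3 \right)} \left(\left(U{\left(L{\left(0 \right)} \right)} - 62\right) + 59\right) = \left(-1 - 3\right) \left(\left(13 - 62\right) + 59\right) = - 4 \left(-49 + 59\right) = \left(-4\right) 10 = -40$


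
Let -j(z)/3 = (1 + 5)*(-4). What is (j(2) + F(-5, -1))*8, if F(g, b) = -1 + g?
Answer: 528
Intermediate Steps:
j(z) = 72 (j(z) = -3*(1 + 5)*(-4) = -18*(-4) = -3*(-24) = 72)
(j(2) + F(-5, -1))*8 = (72 + (-1 - 5))*8 = (72 - 6)*8 = 66*8 = 528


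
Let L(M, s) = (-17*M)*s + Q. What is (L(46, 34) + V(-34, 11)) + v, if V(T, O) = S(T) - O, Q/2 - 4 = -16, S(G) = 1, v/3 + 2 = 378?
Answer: -25494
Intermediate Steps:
v = 1128 (v = -6 + 3*378 = -6 + 1134 = 1128)
Q = -24 (Q = 8 + 2*(-16) = 8 - 32 = -24)
V(T, O) = 1 - O
L(M, s) = -24 - 17*M*s (L(M, s) = (-17*M)*s - 24 = -17*M*s - 24 = -24 - 17*M*s)
(L(46, 34) + V(-34, 11)) + v = ((-24 - 17*46*34) + (1 - 1*11)) + 1128 = ((-24 - 26588) + (1 - 11)) + 1128 = (-26612 - 10) + 1128 = -26622 + 1128 = -25494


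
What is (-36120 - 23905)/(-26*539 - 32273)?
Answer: 60025/46287 ≈ 1.2968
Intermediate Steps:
(-36120 - 23905)/(-26*539 - 32273) = -60025/(-14014 - 32273) = -60025/(-46287) = -60025*(-1/46287) = 60025/46287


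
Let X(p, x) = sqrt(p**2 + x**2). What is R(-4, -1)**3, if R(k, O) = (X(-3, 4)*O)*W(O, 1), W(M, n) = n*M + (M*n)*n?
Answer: 1000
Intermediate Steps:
W(M, n) = M*n + M*n**2
R(k, O) = 10*O**2 (R(k, O) = (sqrt((-3)**2 + 4**2)*O)*(O*1*(1 + 1)) = (sqrt(9 + 16)*O)*(O*1*2) = (sqrt(25)*O)*(2*O) = (5*O)*(2*O) = 10*O**2)
R(-4, -1)**3 = (10*(-1)**2)**3 = (10*1)**3 = 10**3 = 1000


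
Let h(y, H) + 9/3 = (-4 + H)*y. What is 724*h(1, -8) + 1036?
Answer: -9824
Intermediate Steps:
h(y, H) = -3 + y*(-4 + H) (h(y, H) = -3 + (-4 + H)*y = -3 + y*(-4 + H))
724*h(1, -8) + 1036 = 724*(-3 - 4*1 - 8*1) + 1036 = 724*(-3 - 4 - 8) + 1036 = 724*(-15) + 1036 = -10860 + 1036 = -9824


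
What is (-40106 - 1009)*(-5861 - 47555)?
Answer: 2196198840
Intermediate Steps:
(-40106 - 1009)*(-5861 - 47555) = -41115*(-53416) = 2196198840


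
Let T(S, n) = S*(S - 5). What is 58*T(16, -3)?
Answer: 10208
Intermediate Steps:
T(S, n) = S*(-5 + S)
58*T(16, -3) = 58*(16*(-5 + 16)) = 58*(16*11) = 58*176 = 10208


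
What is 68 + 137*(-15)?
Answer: -1987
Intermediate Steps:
68 + 137*(-15) = 68 - 2055 = -1987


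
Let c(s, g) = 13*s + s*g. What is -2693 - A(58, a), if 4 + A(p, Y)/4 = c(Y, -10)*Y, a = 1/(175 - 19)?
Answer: -5428957/2028 ≈ -2677.0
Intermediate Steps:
c(s, g) = 13*s + g*s
a = 1/156 ≈ 0.0064103
A(p, Y) = -16 + 12*Y² (A(p, Y) = -16 + 4*((Y*(13 - 10))*Y) = -16 + 4*((Y*3)*Y) = -16 + 4*((3*Y)*Y) = -16 + 4*(3*Y²) = -16 + 12*Y²)
-2693 - A(58, a) = -2693 - (-16 + 12*(1/156)²) = -2693 - (-16 + 12*(1/24336)) = -2693 - (-16 + 1/2028) = -2693 - 1*(-32447/2028) = -2693 + 32447/2028 = -5428957/2028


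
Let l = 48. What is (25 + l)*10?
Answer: 730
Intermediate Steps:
(25 + l)*10 = (25 + 48)*10 = 73*10 = 730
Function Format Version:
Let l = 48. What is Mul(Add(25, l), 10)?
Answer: 730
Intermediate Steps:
Mul(Add(25, l), 10) = Mul(Add(25, 48), 10) = Mul(73, 10) = 730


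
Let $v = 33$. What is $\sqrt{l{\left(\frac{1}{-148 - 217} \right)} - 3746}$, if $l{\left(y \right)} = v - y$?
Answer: $\frac{2 i \sqrt{123666015}}{365} \approx 60.934 i$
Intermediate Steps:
$l{\left(y \right)} = 33 - y$
$\sqrt{l{\left(\frac{1}{-148 - 217} \right)} - 3746} = \sqrt{\left(33 - \frac{1}{-148 - 217}\right) - 3746} = \sqrt{\left(33 - \frac{1}{-365}\right) - 3746} = \sqrt{\left(33 - - \frac{1}{365}\right) - 3746} = \sqrt{\left(33 + \frac{1}{365}\right) - 3746} = \sqrt{\frac{12046}{365} - 3746} = \sqrt{- \frac{1355244}{365}} = \frac{2 i \sqrt{123666015}}{365}$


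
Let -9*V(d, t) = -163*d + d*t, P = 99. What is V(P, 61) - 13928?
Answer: -12806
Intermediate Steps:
V(d, t) = 163*d/9 - d*t/9 (V(d, t) = -(-163*d + d*t)/9 = 163*d/9 - d*t/9)
V(P, 61) - 13928 = (1/9)*99*(163 - 1*61) - 13928 = (1/9)*99*(163 - 61) - 13928 = (1/9)*99*102 - 13928 = 1122 - 13928 = -12806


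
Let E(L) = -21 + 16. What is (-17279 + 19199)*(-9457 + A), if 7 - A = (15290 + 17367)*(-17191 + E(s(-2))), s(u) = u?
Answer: 1078195818240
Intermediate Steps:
E(L) = -5
A = 561569779 (A = 7 - (15290 + 17367)*(-17191 - 5) = 7 - 32657*(-17196) = 7 - 1*(-561569772) = 7 + 561569772 = 561569779)
(-17279 + 19199)*(-9457 + A) = (-17279 + 19199)*(-9457 + 561569779) = 1920*561560322 = 1078195818240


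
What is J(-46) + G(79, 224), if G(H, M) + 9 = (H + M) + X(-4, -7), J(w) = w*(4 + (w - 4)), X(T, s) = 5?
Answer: 2415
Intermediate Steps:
J(w) = w**2 (J(w) = w*(4 + (-4 + w)) = w*w = w**2)
G(H, M) = -4 + H + M (G(H, M) = -9 + ((H + M) + 5) = -9 + (5 + H + M) = -4 + H + M)
J(-46) + G(79, 224) = (-46)**2 + (-4 + 79 + 224) = 2116 + 299 = 2415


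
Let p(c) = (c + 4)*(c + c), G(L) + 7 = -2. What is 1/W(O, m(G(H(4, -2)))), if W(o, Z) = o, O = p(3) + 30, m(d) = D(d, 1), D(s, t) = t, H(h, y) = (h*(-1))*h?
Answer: 1/72 ≈ 0.013889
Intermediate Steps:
H(h, y) = -h² (H(h, y) = (-h)*h = -h²)
G(L) = -9 (G(L) = -7 - 2 = -9)
p(c) = 2*c*(4 + c) (p(c) = (4 + c)*(2*c) = 2*c*(4 + c))
m(d) = 1
O = 72 (O = 2*3*(4 + 3) + 30 = 2*3*7 + 30 = 42 + 30 = 72)
1/W(O, m(G(H(4, -2)))) = 1/72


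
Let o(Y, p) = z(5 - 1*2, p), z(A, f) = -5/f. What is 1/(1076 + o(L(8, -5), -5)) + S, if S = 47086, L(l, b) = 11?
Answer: 50711623/1077 ≈ 47086.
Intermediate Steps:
o(Y, p) = -5/p
1/(1076 + o(L(8, -5), -5)) + S = 1/(1076 - 5/(-5)) + 47086 = 1/(1076 - 5*(-⅕)) + 47086 = 1/(1076 + 1) + 47086 = 1/1077 + 47086 = 50711623/1077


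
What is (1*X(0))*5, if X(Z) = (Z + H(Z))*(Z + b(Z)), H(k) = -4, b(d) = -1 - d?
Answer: 20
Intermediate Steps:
X(Z) = 4 - Z (X(Z) = (Z - 4)*(Z + (-1 - Z)) = (-4 + Z)*(-1) = 4 - Z)
(1*X(0))*5 = (1*(4 - 1*0))*5 = (1*(4 + 0))*5 = (1*4)*5 = 4*5 = 20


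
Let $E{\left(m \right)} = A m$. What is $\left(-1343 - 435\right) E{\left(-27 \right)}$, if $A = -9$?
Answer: $-432054$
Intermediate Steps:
$E{\left(m \right)} = - 9 m$
$\left(-1343 - 435\right) E{\left(-27 \right)} = \left(-1343 - 435\right) \left(\left(-9\right) \left(-27\right)\right) = \left(-1778\right) 243 = -432054$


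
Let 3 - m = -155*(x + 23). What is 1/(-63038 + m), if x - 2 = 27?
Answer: -1/54975 ≈ -1.8190e-5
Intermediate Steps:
x = 29 (x = 2 + 27 = 29)
m = 8063 (m = 3 - (-155)*(29 + 23) = 3 - (-155)*52 = 3 - 1*(-8060) = 3 + 8060 = 8063)
1/(-63038 + m) = 1/(-63038 + 8063) = 1/(-54975) = -1/54975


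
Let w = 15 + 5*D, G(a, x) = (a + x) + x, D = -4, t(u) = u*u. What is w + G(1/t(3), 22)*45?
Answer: 1980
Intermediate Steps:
t(u) = u²
G(a, x) = a + 2*x
w = -5 (w = 15 + 5*(-4) = 15 - 20 = -5)
w + G(1/t(3), 22)*45 = -5 + (1/(3²) + 2*22)*45 = -5 + (1/9 + 44)*45 = -5 + (⅑ + 44)*45 = -5 + (397/9)*45 = -5 + 1985 = 1980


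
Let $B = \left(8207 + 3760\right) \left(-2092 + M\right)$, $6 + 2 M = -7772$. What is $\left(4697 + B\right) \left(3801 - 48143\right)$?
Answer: $3173553836060$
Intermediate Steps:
$M = -3889$ ($M = -3 + \frac{1}{2} \left(-7772\right) = -3 - 3886 = -3889$)
$B = -71574627$ ($B = \left(8207 + 3760\right) \left(-2092 - 3889\right) = 11967 \left(-5981\right) = -71574627$)
$\left(4697 + B\right) \left(3801 - 48143\right) = \left(4697 - 71574627\right) \left(3801 - 48143\right) = \left(-71569930\right) \left(-44342\right) = 3173553836060$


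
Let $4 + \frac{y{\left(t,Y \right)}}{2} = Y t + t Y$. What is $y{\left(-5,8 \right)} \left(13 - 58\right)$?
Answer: $7560$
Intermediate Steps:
$y{\left(t,Y \right)} = -8 + 4 Y t$ ($y{\left(t,Y \right)} = -8 + 2 \left(Y t + t Y\right) = -8 + 2 \left(Y t + Y t\right) = -8 + 2 \cdot 2 Y t = -8 + 4 Y t$)
$y{\left(-5,8 \right)} \left(13 - 58\right) = \left(-8 + 4 \cdot 8 \left(-5\right)\right) \left(13 - 58\right) = \left(-8 - 160\right) \left(-45\right) = \left(-168\right) \left(-45\right) = 7560$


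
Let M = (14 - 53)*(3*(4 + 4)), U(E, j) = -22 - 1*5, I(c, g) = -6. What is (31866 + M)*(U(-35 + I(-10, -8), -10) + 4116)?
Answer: 126472770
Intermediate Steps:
U(E, j) = -27 (U(E, j) = -22 - 5 = -27)
M = -936 (M = -117*8 = -39*24 = -936)
(31866 + M)*(U(-35 + I(-10, -8), -10) + 4116) = (31866 - 936)*(-27 + 4116) = 30930*4089 = 126472770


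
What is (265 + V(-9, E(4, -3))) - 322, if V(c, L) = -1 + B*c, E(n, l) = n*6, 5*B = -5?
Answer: -49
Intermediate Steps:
B = -1 (B = (⅕)*(-5) = -1)
E(n, l) = 6*n
V(c, L) = -1 - c
(265 + V(-9, E(4, -3))) - 322 = (265 + (-1 - 1*(-9))) - 322 = (265 + (-1 + 9)) - 322 = (265 + 8) - 322 = 273 - 322 = -49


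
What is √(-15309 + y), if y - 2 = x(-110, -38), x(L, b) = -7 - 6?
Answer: 2*I*√3830 ≈ 123.77*I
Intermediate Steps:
x(L, b) = -13
y = -11 (y = 2 - 13 = -11)
√(-15309 + y) = √(-15309 - 11) = √(-15320) = 2*I*√3830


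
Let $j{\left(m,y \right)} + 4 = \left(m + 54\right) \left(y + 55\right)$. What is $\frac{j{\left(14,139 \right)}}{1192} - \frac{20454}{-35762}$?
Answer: $\frac{62001303}{5328538} \approx 11.636$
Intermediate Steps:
$j{\left(m,y \right)} = -4 + \left(54 + m\right) \left(55 + y\right)$ ($j{\left(m,y \right)} = -4 + \left(m + 54\right) \left(y + 55\right) = -4 + \left(54 + m\right) \left(55 + y\right)$)
$\frac{j{\left(14,139 \right)}}{1192} - \frac{20454}{-35762} = \frac{2966 + 54 \cdot 139 + 55 \cdot 14 + 14 \cdot 139}{1192} - \frac{20454}{-35762} = \left(2966 + 7506 + 770 + 1946\right) \frac{1}{1192} - - \frac{10227}{17881} = 13188 \cdot \frac{1}{1192} + \frac{10227}{17881} = \frac{3297}{298} + \frac{10227}{17881} = \frac{62001303}{5328538}$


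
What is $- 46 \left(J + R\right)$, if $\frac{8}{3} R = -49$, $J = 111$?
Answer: $- \frac{17043}{4} \approx -4260.8$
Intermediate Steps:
$R = - \frac{147}{8}$ ($R = \frac{3}{8} \left(-49\right) = - \frac{147}{8} \approx -18.375$)
$- 46 \left(J + R\right) = - 46 \left(111 - \frac{147}{8}\right) = \left(-46\right) \frac{741}{8} = - \frac{17043}{4}$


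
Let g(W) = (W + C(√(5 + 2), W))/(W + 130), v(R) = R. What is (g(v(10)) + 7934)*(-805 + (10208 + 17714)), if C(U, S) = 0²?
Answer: 3012075009/14 ≈ 2.1515e+8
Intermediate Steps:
C(U, S) = 0
g(W) = W/(130 + W) (g(W) = (W + 0)/(W + 130) = W/(130 + W))
(g(v(10)) + 7934)*(-805 + (10208 + 17714)) = (10/(130 + 10) + 7934)*(-805 + (10208 + 17714)) = (10/140 + 7934)*(-805 + 27922) = (10*(1/140) + 7934)*27117 = (1/14 + 7934)*27117 = (111077/14)*27117 = 3012075009/14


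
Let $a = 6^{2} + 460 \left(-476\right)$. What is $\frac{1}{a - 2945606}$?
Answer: $- \frac{1}{3164530} \approx -3.16 \cdot 10^{-7}$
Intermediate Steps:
$a = -218924$ ($a = 36 - 218960 = -218924$)
$\frac{1}{a - 2945606} = \frac{1}{-218924 - 2945606} = \frac{1}{-3164530} = - \frac{1}{3164530}$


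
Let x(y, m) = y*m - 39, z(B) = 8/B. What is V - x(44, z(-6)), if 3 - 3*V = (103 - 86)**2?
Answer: 7/3 ≈ 2.3333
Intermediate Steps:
x(y, m) = -39 + m*y (x(y, m) = m*y - 39 = -39 + m*y)
V = -286/3 (V = 1 - (103 - 86)**2/3 = 1 - 1/3*17**2 = 1 - 1/3*289 = 1 - 289/3 = -286/3 ≈ -95.333)
V - x(44, z(-6)) = -286/3 - (-39 + (8/(-6))*44) = -286/3 - (-39 + (8*(-1/6))*44) = -286/3 - (-39 - 4/3*44) = -286/3 - (-39 - 176/3) = -286/3 - 1*(-293/3) = -286/3 + 293/3 = 7/3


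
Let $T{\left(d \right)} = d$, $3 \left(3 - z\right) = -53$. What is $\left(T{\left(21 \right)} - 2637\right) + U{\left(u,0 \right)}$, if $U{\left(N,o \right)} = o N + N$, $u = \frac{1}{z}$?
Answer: $- \frac{162189}{62} \approx -2616.0$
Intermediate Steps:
$z = \frac{62}{3}$ ($z = 3 - - \frac{53}{3} = 3 + \frac{53}{3} = \frac{62}{3} \approx 20.667$)
$u = \frac{3}{62}$ ($u = \frac{1}{\frac{62}{3}} = \frac{3}{62} \approx 0.048387$)
$U{\left(N,o \right)} = N + N o$ ($U{\left(N,o \right)} = N o + N = N + N o$)
$\left(T{\left(21 \right)} - 2637\right) + U{\left(u,0 \right)} = \left(21 - 2637\right) + \frac{3 \left(1 + 0\right)}{62} = -2616 + \frac{3}{62} \cdot 1 = -2616 + \frac{3}{62} = - \frac{162189}{62}$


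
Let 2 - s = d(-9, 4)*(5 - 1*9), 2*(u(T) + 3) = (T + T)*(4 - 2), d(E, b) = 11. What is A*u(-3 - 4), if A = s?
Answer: -782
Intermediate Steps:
u(T) = -3 + 2*T (u(T) = -3 + ((T + T)*(4 - 2))/2 = -3 + ((2*T)*2)/2 = -3 + (4*T)/2 = -3 + 2*T)
s = 46 (s = 2 - 11*(5 - 1*9) = 2 - 11*(5 - 9) = 2 - 11*(-4) = 2 - 1*(-44) = 2 + 44 = 46)
A = 46
A*u(-3 - 4) = 46*(-3 + 2*(-3 - 4)) = 46*(-3 + 2*(-7)) = 46*(-3 - 14) = 46*(-17) = -782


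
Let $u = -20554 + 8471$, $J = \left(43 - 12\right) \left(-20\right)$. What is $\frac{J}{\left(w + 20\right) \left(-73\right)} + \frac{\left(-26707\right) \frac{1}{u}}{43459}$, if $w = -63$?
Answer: $- \frac{7569477369}{38333402081} \approx -0.19746$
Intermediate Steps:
$J = -620$ ($J = 31 \left(-20\right) = -620$)
$u = -12083$
$\frac{J}{\left(w + 20\right) \left(-73\right)} + \frac{\left(-26707\right) \frac{1}{u}}{43459} = - \frac{620}{\left(-63 + 20\right) \left(-73\right)} + \frac{\left(-26707\right) \frac{1}{-12083}}{43459} = - \frac{620}{\left(-43\right) \left(-73\right)} + \left(-26707\right) \left(- \frac{1}{12083}\right) \frac{1}{43459} = - \frac{620}{3139} + \frac{26707}{12083} \cdot \frac{1}{43459} = \left(-620\right) \frac{1}{3139} + \frac{26707}{525115097} = - \frac{620}{3139} + \frac{26707}{525115097} = - \frac{7569477369}{38333402081}$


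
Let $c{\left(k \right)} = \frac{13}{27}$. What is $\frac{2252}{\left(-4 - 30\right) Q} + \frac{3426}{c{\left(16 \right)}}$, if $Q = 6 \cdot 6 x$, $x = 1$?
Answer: $\frac{28298293}{3978} \approx 7113.7$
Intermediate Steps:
$Q = 36$ ($Q = 6 \cdot 6 \cdot 1 = 36 \cdot 1 = 36$)
$c{\left(k \right)} = \frac{13}{27}$ ($c{\left(k \right)} = 13 \cdot \frac{1}{27} = \frac{13}{27}$)
$\frac{2252}{\left(-4 - 30\right) Q} + \frac{3426}{c{\left(16 \right)}} = \frac{2252}{\left(-4 - 30\right) 36} + \frac{3426}{\frac{13}{27}} = \frac{2252}{\left(-34\right) 36} + 3426 \cdot \frac{27}{13} = \frac{2252}{-1224} + \frac{92502}{13} = 2252 \left(- \frac{1}{1224}\right) + \frac{92502}{13} = - \frac{563}{306} + \frac{92502}{13} = \frac{28298293}{3978}$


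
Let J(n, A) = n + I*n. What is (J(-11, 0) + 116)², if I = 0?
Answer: 11025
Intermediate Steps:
J(n, A) = n (J(n, A) = n + 0*n = n + 0 = n)
(J(-11, 0) + 116)² = (-11 + 116)² = 105² = 11025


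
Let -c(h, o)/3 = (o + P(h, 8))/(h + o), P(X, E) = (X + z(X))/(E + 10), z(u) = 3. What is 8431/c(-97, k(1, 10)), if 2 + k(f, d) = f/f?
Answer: -177051/4 ≈ -44263.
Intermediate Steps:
k(f, d) = -1 (k(f, d) = -2 + f/f = -2 + 1 = -1)
P(X, E) = (3 + X)/(10 + E) (P(X, E) = (X + 3)/(E + 10) = (3 + X)/(10 + E))
c(h, o) = -3*(1/6 + o + h/18)/(h + o) (c(h, o) = -3*(o + (3 + h)/(10 + 8))/(h + o) = -3*(o + (3 + h)/18)/(h + o) = -3*(o + (1/6 + h/18))/(h + o) = -3*(1/6 + o + h/18)/(h + o))
8431/c(-97, k(1, 10)) = 8431/(((-3 - 1*(-97) - 18*(-1))/(6*(-97 - 1)))) = 8431/(((1/6)*(-3 + 97 + 18)/(-98))) = 8431/(((1/6)*(-1/98)*112)) = 8431/(-4/21) = 8431*(-21/4) = -177051/4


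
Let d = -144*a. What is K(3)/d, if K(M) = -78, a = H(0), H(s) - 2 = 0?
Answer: 13/48 ≈ 0.27083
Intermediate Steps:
H(s) = 2 (H(s) = 2 + 0 = 2)
a = 2
d = -288 (d = -144*2 = -288)
K(3)/d = -78/(-288) = -78*(-1/288) = 13/48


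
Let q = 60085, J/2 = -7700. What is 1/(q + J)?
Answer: 1/44685 ≈ 2.2379e-5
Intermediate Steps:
J = -15400 (J = 2*(-7700) = -15400)
1/(q + J) = 1/(60085 - 15400) = 1/44685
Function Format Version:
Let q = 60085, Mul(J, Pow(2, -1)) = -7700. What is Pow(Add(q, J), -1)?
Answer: Rational(1, 44685) ≈ 2.2379e-5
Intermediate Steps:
J = -15400 (J = Mul(2, -7700) = -15400)
Pow(Add(q, J), -1) = Pow(Add(60085, -15400), -1) = Pow(44685, -1) = Rational(1, 44685)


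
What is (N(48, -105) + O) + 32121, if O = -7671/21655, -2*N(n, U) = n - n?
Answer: 695572584/21655 ≈ 32121.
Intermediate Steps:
N(n, U) = 0 (N(n, U) = -(n - n)/2 = -½*0 = 0)
O = -7671/21655 (O = -7671*1/21655 = -7671/21655 ≈ -0.35424)
(N(48, -105) + O) + 32121 = (0 - 7671/21655) + 32121 = -7671/21655 + 32121 = 695572584/21655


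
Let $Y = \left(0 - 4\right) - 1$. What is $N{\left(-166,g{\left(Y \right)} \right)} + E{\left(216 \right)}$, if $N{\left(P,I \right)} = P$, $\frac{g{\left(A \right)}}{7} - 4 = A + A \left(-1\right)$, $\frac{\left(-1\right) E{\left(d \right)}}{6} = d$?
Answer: $-1462$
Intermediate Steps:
$Y = -5$ ($Y = -4 - 1 = -5$)
$E{\left(d \right)} = - 6 d$
$g{\left(A \right)} = 28$ ($g{\left(A \right)} = 28 + 7 \left(A + A \left(-1\right)\right) = 28 + 7 \left(A - A\right) = 28 + 7 \cdot 0 = 28 + 0 = 28$)
$N{\left(-166,g{\left(Y \right)} \right)} + E{\left(216 \right)} = -166 - 1296 = -1462$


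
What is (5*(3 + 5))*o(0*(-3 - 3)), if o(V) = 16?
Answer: 640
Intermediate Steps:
(5*(3 + 5))*o(0*(-3 - 3)) = (5*(3 + 5))*16 = (5*8)*16 = 40*16 = 640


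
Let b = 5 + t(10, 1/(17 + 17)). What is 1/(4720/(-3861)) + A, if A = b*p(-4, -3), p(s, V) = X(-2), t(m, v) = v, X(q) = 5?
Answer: 1952163/80240 ≈ 24.329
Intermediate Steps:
p(s, V) = 5
b = 171/34 (b = 5 + 1/(17 + 17) = 5 + 1/34 = 171/34 ≈ 5.0294)
A = 855/34 (A = (171/34)*5 = 855/34 ≈ 25.147)
1/(4720/(-3861)) + A = 1/(4720/(-3861)) + 855/34 = 1/(4720*(-1/3861)) + 855/34 = 1/(-4720/3861) + 855/34 = -3861/4720 + 855/34 = 1952163/80240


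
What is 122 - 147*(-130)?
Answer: 19232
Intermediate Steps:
122 - 147*(-130) = 122 + 19110 = 19232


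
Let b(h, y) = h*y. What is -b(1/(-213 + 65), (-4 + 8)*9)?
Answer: 9/37 ≈ 0.24324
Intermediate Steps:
-b(1/(-213 + 65), (-4 + 8)*9) = -(-4 + 8)*9/(-213 + 65) = -4*9/(-148) = -(-1)*36/148 = -1*(-9/37) = 9/37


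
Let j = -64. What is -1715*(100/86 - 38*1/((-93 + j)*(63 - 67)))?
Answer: -25524345/13502 ≈ -1890.4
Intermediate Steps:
-1715*(100/86 - 38*1/((-93 + j)*(63 - 67))) = -1715*(100/86 - 38*1/((-93 - 64)*(63 - 67))) = -1715*(100*(1/86) - 38/((-4*(-157)))) = -1715*(50/43 - 38/628) = -1715*(50/43 - 38*1/628) = -1715*(50/43 - 19/314) = -1715*14883/13502 = -25524345/13502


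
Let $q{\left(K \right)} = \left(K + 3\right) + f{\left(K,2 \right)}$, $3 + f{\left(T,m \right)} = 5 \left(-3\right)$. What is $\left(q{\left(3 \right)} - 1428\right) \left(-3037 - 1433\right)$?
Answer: $6436800$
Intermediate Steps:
$f{\left(T,m \right)} = -18$ ($f{\left(T,m \right)} = -3 + 5 \left(-3\right) = -3 - 15 = -18$)
$q{\left(K \right)} = -15 + K$ ($q{\left(K \right)} = \left(K + 3\right) - 18 = \left(3 + K\right) - 18 = -15 + K$)
$\left(q{\left(3 \right)} - 1428\right) \left(-3037 - 1433\right) = \left(\left(-15 + 3\right) - 1428\right) \left(-3037 - 1433\right) = \left(-12 - 1428\right) \left(-4470\right) = \left(-1440\right) \left(-4470\right) = 6436800$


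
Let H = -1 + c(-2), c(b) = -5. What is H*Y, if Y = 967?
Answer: -5802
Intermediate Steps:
H = -6 (H = -1 - 5 = -6)
H*Y = -6*967 = -5802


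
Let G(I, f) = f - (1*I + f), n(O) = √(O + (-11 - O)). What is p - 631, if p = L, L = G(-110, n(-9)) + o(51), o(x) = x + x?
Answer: -419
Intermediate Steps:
o(x) = 2*x
n(O) = I*√11 (n(O) = √(-11) = I*√11)
G(I, f) = -I (G(I, f) = f - (I + f) = f + (-I - f) = -I)
L = 212 (L = -1*(-110) + 2*51 = 110 + 102 = 212)
p = 212
p - 631 = 212 - 631 = -419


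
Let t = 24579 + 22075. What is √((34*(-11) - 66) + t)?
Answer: √46214 ≈ 214.97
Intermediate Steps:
t = 46654
√((34*(-11) - 66) + t) = √((34*(-11) - 66) + 46654) = √((-374 - 66) + 46654) = √(-440 + 46654) = √46214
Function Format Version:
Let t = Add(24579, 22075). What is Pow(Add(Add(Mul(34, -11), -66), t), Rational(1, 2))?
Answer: Pow(46214, Rational(1, 2)) ≈ 214.97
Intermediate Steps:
t = 46654
Pow(Add(Add(Mul(34, -11), -66), t), Rational(1, 2)) = Pow(Add(Add(Mul(34, -11), -66), 46654), Rational(1, 2)) = Pow(Add(Add(-374, -66), 46654), Rational(1, 2)) = Pow(Add(-440, 46654), Rational(1, 2)) = Pow(46214, Rational(1, 2))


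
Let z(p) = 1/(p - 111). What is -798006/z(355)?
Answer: -194713464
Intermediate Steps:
z(p) = 1/(-111 + p)
-798006/z(355) = -798006/(1/(-111 + 355)) = -798006/(1/244) = -798006/1/244 = -798006*244 = -194713464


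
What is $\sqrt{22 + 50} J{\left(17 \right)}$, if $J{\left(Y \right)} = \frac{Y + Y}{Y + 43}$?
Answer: $\frac{17 \sqrt{2}}{5} \approx 4.8083$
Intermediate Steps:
$J{\left(Y \right)} = \frac{2 Y}{43 + Y}$
$\sqrt{22 + 50} J{\left(17 \right)} = \sqrt{22 + 50} \cdot 2 \cdot 17 \frac{1}{43 + 17} = \sqrt{72} \cdot 2 \cdot 17 \cdot \frac{1}{60} = 6 \sqrt{2} \cdot 2 \cdot 17 \cdot \frac{1}{60} = 6 \sqrt{2} \cdot \frac{17}{30} = \frac{17 \sqrt{2}}{5}$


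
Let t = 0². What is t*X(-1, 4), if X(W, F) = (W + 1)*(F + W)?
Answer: 0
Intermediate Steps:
t = 0
X(W, F) = (1 + W)*(F + W)
t*X(-1, 4) = 0*(4 - 1 + (-1)² + 4*(-1)) = 0*(4 - 1 + 1 - 4) = 0*0 = 0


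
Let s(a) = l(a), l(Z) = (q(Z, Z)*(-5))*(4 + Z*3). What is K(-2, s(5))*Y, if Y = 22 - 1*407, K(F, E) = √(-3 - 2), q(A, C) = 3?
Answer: -385*I*√5 ≈ -860.89*I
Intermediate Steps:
l(Z) = -60 - 45*Z (l(Z) = (3*(-5))*(4 + Z*3) = -15*(4 + 3*Z) = -60 - 45*Z)
s(a) = -60 - 45*a
K(F, E) = I*√5 (K(F, E) = √(-5) = I*√5)
Y = -385 (Y = 22 - 407 = -385)
K(-2, s(5))*Y = (I*√5)*(-385) = -385*I*√5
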